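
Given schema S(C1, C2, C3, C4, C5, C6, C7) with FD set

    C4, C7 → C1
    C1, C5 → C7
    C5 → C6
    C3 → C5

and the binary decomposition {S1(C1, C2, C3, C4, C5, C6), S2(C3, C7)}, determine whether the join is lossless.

Common attributes: S1 ∩ S2 = {C3}.
Closure of {C3}: C3 → C5 applies, adding C5; C5 → C6 applies, adding C6. So (C3)⁺ = {C3, C5, C6}.
The closure contains neither all of S1 = {C1, C2, C3, C4, C5, C6} nor all of S2 = {C3, C7}, so the common attributes are not a superkey of either fragment. The join is lossy.

No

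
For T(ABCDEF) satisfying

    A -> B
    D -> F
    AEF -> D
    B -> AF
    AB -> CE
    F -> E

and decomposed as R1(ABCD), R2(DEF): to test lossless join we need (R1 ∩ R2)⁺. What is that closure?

R1 ∩ R2 = {D}.
D → F applies, adding F
F → E applies, adding E
Closure: {DEF}.

DEF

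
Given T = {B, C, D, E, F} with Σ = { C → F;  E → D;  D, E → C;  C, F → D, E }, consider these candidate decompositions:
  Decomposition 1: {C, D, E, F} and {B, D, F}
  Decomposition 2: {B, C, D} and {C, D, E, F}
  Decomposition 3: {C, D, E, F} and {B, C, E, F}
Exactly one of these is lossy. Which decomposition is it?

Decomposition 1: common = {D, F}, closure = {D, F} → lossy.
Decomposition 2: common = {C, D}, closure = {C, D, E, F} → lossless.
Decomposition 3: common = {C, E, F}, closure = {C, D, E, F} → lossless.

Decomposition 1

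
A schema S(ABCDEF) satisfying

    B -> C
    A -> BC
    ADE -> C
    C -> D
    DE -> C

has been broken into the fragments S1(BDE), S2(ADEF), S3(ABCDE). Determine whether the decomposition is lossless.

Chase test. Columns are ABCDEF; row i has aⱼ where attribute j ∈ Si, else bᵢⱼ.
Initial tableau (one row per fragment):
  row 1: b11 a2 b13 a4 a5 b16
  row 2: a1 b22 b23 a4 a5 a6
  row 3: a1 a2 a3 a4 a5 b36
Rows 1 and 3 agree on B; apply B→C and equate their C entries.
Rows 2 and 3 agree on A; apply A→BC and equate their BC entries.
Row 2 is now all distinguished symbols — the join is lossless.

Yes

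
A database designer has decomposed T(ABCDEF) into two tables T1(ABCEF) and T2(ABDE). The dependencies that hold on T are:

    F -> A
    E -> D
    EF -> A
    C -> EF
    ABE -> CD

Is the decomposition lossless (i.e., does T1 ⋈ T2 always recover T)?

Common attributes: T1 ∩ T2 = {ABE}.
Closure of {ABE}: E → D applies, adding D; ABE → CD applies, adding C; C → EF applies, adding F. So (ABE)⁺ = {ABCDEF}.
This closure contains every attribute of T1, so T1 ∩ T2 → T1. The join is lossless.

Yes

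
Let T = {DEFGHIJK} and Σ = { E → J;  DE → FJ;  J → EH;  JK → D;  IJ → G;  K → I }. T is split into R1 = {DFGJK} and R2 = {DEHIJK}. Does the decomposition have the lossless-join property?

Common attributes: R1 ∩ R2 = {DJK}.
Closure of {DJK}: J → EH applies, adding EH; K → I applies, adding I; DE → FJ applies, adding F; IJ → G applies, adding G. So (DJK)⁺ = {DEFGHIJK}.
This closure contains every attribute of R1, so R1 ∩ R2 → R1. The join is lossless.

Yes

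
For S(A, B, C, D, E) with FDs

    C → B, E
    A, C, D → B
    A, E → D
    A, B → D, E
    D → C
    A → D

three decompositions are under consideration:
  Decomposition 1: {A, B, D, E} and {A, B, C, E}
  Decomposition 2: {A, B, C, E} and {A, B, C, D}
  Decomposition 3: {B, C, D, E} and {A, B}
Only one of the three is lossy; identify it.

Decomposition 3

Decomposition 1: common = {A, B, E}, closure = {A, B, C, D, E} → lossless.
Decomposition 2: common = {A, B, C}, closure = {A, B, C, D, E} → lossless.
Decomposition 3: common = {B}, closure = {B} → lossy.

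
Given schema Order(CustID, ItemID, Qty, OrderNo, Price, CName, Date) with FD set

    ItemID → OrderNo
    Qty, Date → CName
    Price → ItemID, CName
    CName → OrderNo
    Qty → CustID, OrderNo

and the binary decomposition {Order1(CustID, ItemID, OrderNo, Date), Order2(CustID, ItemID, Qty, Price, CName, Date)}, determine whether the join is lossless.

Common attributes: Order1 ∩ Order2 = {CustID, ItemID, Date}.
Closure of {CustID, ItemID, Date}: ItemID → OrderNo applies, adding OrderNo. So (CustID, ItemID, Date)⁺ = {CustID, ItemID, OrderNo, Date}.
This closure contains every attribute of Order1, so Order1 ∩ Order2 → Order1. The join is lossless.

Yes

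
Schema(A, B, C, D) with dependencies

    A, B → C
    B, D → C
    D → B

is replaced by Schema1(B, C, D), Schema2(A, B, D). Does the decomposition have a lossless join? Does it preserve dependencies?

Lossless test: (B, D)⁺ = {B, C, D}, which contains all of one fragment — lossless.
Dependency preservation: the restricted closure of {A, B} across the fragments never reaches {C}, so A, B → C cannot be enforced without a join — not preserved.

lossless but not dependency-preserving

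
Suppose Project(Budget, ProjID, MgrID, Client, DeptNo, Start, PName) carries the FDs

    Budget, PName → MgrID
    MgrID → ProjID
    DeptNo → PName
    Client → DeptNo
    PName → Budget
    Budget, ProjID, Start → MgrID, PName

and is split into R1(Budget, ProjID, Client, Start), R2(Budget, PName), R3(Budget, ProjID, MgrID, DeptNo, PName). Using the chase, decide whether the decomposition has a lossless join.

No

Chase test. Columns are Budget, ProjID, MgrID, Client, DeptNo, Start, PName; row i has aⱼ where attribute j ∈ Ri, else bᵢⱼ.
Initial tableau (one row per fragment):
  row 1: a1 a2 b13 a4 b15 a6 b17
  row 2: a1 b22 b23 b24 b25 b26 a7
  row 3: a1 a2 a3 b34 a5 b36 a7
Rows 2 and 3 agree on Budget, PName; apply Budget, PName→MgrID and equate their MgrID entries.
Rows 2 and 3 agree on MgrID; apply MgrID→ProjID and equate their ProjID entries.
No row becomes fully distinguished — the join is lossy.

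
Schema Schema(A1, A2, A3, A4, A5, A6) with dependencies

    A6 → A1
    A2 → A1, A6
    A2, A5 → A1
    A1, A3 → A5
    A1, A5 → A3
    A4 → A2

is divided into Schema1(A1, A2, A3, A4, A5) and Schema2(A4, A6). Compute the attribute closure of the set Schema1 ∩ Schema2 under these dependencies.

A1, A2, A4, A6

Schema1 ∩ Schema2 = {A4}.
A4 → A2 applies, adding A2
A2 → A1, A6 applies, adding A1, A6
Closure: {A1, A2, A4, A6}.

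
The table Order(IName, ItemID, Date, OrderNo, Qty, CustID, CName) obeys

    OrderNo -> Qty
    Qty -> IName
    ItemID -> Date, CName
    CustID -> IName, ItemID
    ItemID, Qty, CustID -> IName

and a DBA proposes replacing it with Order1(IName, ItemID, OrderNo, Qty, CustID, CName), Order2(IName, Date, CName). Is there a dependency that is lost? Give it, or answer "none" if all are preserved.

Check ItemID → Date, CName: no single fragment contains all of {ItemID, Date, CName}, and the restricted closure of {ItemID} across the fragments never reaches {Date, CName}.
OrderNo → Qty is preserved.
Qty → IName is preserved.
CustID → IName, ItemID is preserved.
ItemID, Qty, CustID → IName is preserved.

ItemID -> Date, CName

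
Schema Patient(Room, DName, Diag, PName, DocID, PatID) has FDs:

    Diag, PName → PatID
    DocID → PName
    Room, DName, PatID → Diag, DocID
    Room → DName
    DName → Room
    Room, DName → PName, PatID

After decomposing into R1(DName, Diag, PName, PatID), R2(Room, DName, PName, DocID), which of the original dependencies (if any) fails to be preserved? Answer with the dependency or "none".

none

Diag, PName → PatID lies within R1.
DocID → PName lies within R2.
Room, DName, PatID → Diag, DocID: restricted closure across fragments reaches Diag, DocID.
Room → DName lies within R2.
DName → Room lies within R2.
Room, DName → PName, PatID: restricted closure across fragments reaches PName, PatID.
Every dependency is enforceable on the fragments, so the decomposition is dependency-preserving.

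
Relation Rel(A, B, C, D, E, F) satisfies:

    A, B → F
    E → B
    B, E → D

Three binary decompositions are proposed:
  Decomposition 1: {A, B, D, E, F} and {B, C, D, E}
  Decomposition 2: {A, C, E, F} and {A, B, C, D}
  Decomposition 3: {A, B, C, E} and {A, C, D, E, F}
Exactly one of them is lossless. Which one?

Decomposition 3

Decomposition 1: common = {B, D, E}, closure = {B, D, E} → lossy.
Decomposition 2: common = {A, C}, closure = {A, C} → lossy.
Decomposition 3: common = {A, C, E}, closure = {A, B, C, D, E, F} → lossless.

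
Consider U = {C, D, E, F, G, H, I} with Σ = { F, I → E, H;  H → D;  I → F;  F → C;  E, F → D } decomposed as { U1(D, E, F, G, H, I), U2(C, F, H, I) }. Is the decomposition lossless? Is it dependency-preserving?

Lossless test: (F, H, I)⁺ = {C, D, E, F, H, I}, which contains all of one fragment — lossless.
Dependency preservation: every FD's attributes lie within a single fragment, so each can be enforced locally — preserved.

lossless and dependency-preserving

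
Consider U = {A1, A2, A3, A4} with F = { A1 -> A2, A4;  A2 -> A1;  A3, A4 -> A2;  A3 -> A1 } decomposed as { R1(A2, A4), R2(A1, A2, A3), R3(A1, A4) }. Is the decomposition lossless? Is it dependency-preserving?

Lossless test (chase): Rows 2 and 3 agree on A1; apply A1→A2, A4 and equate their A2, A4 entries. Rows 1 and 2 agree on A2; apply A2→A1 and equate their A1 entries. Row 2 is now all distinguished symbols — the join is lossless.
Dependency preservation: A1 → A2, A4; A3, A4 → A2 are not contained in any single fragment, but the restricted closure of each left-hand side across the fragments still reaches the right-hand side; the remaining FDs each lie inside some fragment. All dependencies are preserved.

lossless and dependency-preserving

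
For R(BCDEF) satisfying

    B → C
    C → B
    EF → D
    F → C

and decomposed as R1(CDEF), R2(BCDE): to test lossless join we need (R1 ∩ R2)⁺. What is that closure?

R1 ∩ R2 = {CDE}.
C → B applies, adding B
Closure: {BCDE}.

BCDE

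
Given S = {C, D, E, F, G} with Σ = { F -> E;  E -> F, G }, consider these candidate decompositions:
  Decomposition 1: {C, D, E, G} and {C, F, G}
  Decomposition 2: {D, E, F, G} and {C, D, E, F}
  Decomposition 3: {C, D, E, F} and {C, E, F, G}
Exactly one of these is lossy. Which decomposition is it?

Decomposition 1

Decomposition 1: common = {C, G}, closure = {C, G} → lossy.
Decomposition 2: common = {D, E, F}, closure = {D, E, F, G} → lossless.
Decomposition 3: common = {C, E, F}, closure = {C, E, F, G} → lossless.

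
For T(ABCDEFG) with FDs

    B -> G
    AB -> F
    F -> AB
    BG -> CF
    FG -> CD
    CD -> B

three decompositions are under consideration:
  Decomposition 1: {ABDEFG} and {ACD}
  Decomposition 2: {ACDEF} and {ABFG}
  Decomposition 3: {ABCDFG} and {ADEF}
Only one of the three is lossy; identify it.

Decomposition 1: common = {AD}, closure = {AD} → lossy.
Decomposition 2: common = {AF}, closure = {ABCDFG} → lossless.
Decomposition 3: common = {ADF}, closure = {ABCDFG} → lossless.

Decomposition 1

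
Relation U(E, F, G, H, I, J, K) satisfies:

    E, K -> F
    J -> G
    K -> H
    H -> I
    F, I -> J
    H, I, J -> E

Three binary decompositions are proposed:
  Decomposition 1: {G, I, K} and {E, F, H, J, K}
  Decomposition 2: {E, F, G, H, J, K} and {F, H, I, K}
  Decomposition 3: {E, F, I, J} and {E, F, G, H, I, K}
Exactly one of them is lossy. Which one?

Decomposition 1: common = {K}, closure = {H, I, K} → lossy.
Decomposition 2: common = {F, H, K}, closure = {E, F, G, H, I, J, K} → lossless.
Decomposition 3: common = {E, F, I}, closure = {E, F, G, I, J} → lossless.

Decomposition 1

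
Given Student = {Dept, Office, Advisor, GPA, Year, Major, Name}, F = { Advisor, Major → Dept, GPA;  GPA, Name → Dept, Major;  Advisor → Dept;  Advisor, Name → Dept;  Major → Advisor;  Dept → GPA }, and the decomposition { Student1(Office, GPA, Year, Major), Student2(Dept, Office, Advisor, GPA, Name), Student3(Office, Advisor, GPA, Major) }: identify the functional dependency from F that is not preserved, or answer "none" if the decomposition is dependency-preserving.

GPA, Name → Dept, Major

Check GPA, Name → Dept, Major: no single fragment contains all of {Dept, GPA, Major, Name}, and the restricted closure of {GPA, Name} across the fragments never reaches {Dept, Major}.
Advisor, Major → Dept, GPA is preserved.
Advisor → Dept is preserved.
Advisor, Name → Dept is preserved.
Major → Advisor is preserved.
Dept → GPA is preserved.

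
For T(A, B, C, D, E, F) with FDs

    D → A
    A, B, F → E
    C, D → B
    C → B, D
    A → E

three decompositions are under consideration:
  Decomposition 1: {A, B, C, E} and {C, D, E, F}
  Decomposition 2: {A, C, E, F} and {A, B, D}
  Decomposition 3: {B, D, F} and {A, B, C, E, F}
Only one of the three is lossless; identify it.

Decomposition 1

Decomposition 1: common = {C, E}, closure = {A, B, C, D, E} → lossless.
Decomposition 2: common = {A}, closure = {A, E} → lossy.
Decomposition 3: common = {B, F}, closure = {B, F} → lossy.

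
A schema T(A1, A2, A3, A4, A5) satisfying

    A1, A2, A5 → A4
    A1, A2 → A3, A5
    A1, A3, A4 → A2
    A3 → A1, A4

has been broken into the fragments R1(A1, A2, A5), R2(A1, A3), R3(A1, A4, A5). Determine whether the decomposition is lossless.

Chase test. Columns are A1, A2, A3, A4, A5; row i has aⱼ where attribute j ∈ Ri, else bᵢⱼ.
Initial tableau (one row per fragment):
  row 1: a1 a2 b13 b14 a5
  row 2: a1 b22 a3 b24 b25
  row 3: a1 b32 b33 a4 a5
No row becomes fully distinguished — the join is lossy.

No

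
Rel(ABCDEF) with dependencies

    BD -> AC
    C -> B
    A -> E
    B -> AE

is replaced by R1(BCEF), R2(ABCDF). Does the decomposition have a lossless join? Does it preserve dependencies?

Lossless test: (BCF)⁺ = {ABCEF}, which contains all of one fragment — lossless.
Dependency preservation: the restricted closure of {A} across the fragments never reaches {E}, so A → E cannot be enforced without a join — not preserved.

lossless but not dependency-preserving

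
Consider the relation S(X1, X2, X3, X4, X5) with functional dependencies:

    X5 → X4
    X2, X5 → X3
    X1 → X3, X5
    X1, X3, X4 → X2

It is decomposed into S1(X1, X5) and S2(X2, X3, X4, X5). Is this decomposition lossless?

No

Common attributes: S1 ∩ S2 = {X5}.
Closure of {X5}: X5 → X4 applies, adding X4. So (X5)⁺ = {X4, X5}.
The closure contains neither all of S1 = {X1, X5} nor all of S2 = {X2, X3, X4, X5}, so the common attributes are not a superkey of either fragment. The join is lossy.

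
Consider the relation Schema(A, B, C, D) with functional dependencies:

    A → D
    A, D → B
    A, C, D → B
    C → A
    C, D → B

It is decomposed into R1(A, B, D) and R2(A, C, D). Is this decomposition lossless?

Yes

Common attributes: R1 ∩ R2 = {A, D}.
Closure of {A, D}: A, D → B applies, adding B. So (A, D)⁺ = {A, B, D}.
This closure contains every attribute of R1, so R1 ∩ R2 → R1. The join is lossless.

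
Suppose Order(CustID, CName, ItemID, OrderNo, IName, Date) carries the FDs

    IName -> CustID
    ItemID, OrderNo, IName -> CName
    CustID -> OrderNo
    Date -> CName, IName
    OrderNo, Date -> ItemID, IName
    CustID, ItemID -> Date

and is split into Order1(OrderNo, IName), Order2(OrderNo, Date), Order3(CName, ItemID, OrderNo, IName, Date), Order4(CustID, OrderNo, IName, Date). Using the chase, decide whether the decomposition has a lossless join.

Yes

Chase test. Columns are CustID, CName, ItemID, OrderNo, IName, Date; row i has aⱼ where attribute j ∈ Orderi, else bᵢⱼ.
Initial tableau (one row per fragment):
  row 1: b11 b12 b13 a4 a5 b16
  row 2: b21 b22 b23 a4 b25 a6
  row 3: b31 a2 a3 a4 a5 a6
  row 4: a1 b42 b43 a4 a5 a6
Rows 1 and 3 agree on IName; apply IName→CustID and equate their CustID entries.
Rows 1 and 4 agree on IName; apply IName→CustID and equate their CustID entries.
Rows 2 and 3 agree on Date; apply Date→CName, IName and equate their CName, IName entries.
Rows 2 and 4 agree on Date; apply Date→CName, IName and equate their CName, IName entries.
Rows 2 and 3 agree on OrderNo, Date; apply OrderNo, Date→ItemID, IName and equate their ItemID, IName entries.
Rows 2 and 4 agree on OrderNo, Date; apply OrderNo, Date→ItemID, IName and equate their ItemID, IName entries.
Rows 1 and 2 agree on IName; apply IName→CustID and equate their CustID entries.
Row 2 is now all distinguished symbols — the join is lossless.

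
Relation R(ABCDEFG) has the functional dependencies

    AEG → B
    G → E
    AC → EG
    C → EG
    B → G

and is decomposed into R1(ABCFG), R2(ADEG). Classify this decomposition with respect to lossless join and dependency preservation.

lossy but dependency-preserving

Lossless test: (AG)⁺ = {ABEG}, which is a superkey of neither fragment — lossy.
Dependency preservation: AEG → B; AC → EG; C → EG are not contained in any single fragment, but the restricted closure of each left-hand side across the fragments still reaches the right-hand side; the remaining FDs each lie inside some fragment. All dependencies are preserved.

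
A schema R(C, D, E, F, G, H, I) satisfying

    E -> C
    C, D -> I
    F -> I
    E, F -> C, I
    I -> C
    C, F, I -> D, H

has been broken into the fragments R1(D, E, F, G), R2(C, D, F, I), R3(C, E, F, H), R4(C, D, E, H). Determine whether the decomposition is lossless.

Chase test. Columns are C, D, E, F, G, H, I; row i has aⱼ where attribute j ∈ Ri, else bᵢⱼ.
Initial tableau (one row per fragment):
  row 1: b11 a2 a3 a4 a5 b16 b17
  row 2: a1 a2 b23 a4 b25 b26 a7
  row 3: a1 b32 a3 a4 b35 a6 b37
  row 4: a1 a2 a3 b44 b45 a6 b47
Rows 1 and 3 agree on E; apply E→C and equate their C entries.
Rows 1 and 2 agree on C, D; apply C, D→I and equate their I entries.
Rows 1 and 4 agree on C, D; apply C, D→I and equate their I entries.
Rows 1 and 3 agree on F; apply F→I and equate their I entries.
Rows 1 and 2 agree on C, F, I; apply C, F, I→D, H and equate their D, H entries.
Rows 1 and 3 agree on C, F, I; apply C, F, I→D, H and equate their D, H entries.
Row 1 is now all distinguished symbols — the join is lossless.

Yes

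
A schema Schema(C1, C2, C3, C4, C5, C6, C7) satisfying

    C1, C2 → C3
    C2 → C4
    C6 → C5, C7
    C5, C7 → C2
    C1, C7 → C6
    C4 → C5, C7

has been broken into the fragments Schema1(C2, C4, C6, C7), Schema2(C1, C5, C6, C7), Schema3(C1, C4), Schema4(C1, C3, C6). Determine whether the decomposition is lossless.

Chase test. Columns are C1, C2, C3, C4, C5, C6, C7; row i has aⱼ where attribute j ∈ Schemai, else bᵢⱼ.
Initial tableau (one row per fragment):
  row 1: b11 a2 b13 a4 b15 a6 a7
  row 2: a1 b22 b23 b24 a5 a6 a7
  row 3: a1 b32 b33 a4 b35 b36 b37
  row 4: a1 b42 a3 b44 b45 a6 b47
Rows 1 and 2 agree on C6; apply C6→C5, C7 and equate their C5, C7 entries.
Rows 1 and 4 agree on C6; apply C6→C5, C7 and equate their C5, C7 entries.
Rows 1 and 2 agree on C5, C7; apply C5, C7→C2 and equate their C2 entries.
Rows 1 and 4 agree on C5, C7; apply C5, C7→C2 and equate their C2 entries.
Rows 1 and 3 agree on C4; apply C4→C5, C7 and equate their C5, C7 entries.
Rows 2 and 4 agree on C1, C2; apply C1, C2→C3 and equate their C3 entries.
Rows 1 and 2 agree on C2; apply C2→C4 and equate their C4 entries.
Rows 1 and 4 agree on C2; apply C2→C4 and equate their C4 entries.
Rows 1 and 3 agree on C5, C7; apply C5, C7→C2 and equate their C2 entries.
Rows 2 and 3 agree on C1, C7; apply C1, C7→C6 and equate their C6 entries.
Rows 2 and 3 agree on C1, C2; apply C1, C2→C3 and equate their C3 entries.
Row 2 is now all distinguished symbols — the join is lossless.

Yes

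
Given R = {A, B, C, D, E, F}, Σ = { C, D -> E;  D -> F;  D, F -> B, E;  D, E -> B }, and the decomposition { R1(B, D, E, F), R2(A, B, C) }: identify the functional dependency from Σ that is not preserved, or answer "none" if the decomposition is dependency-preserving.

C, D → E: restricted closure across fragments reaches E.
D → F lies within R1.
D, F → B, E lies within R1.
D, E → B lies within R1.
Every dependency is enforceable on the fragments, so the decomposition is dependency-preserving.

none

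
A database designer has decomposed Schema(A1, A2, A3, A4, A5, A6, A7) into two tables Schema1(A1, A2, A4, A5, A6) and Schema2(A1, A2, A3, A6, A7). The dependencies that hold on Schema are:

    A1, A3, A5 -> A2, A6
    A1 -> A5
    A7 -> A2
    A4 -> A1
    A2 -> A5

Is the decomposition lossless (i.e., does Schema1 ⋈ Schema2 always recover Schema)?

Common attributes: Schema1 ∩ Schema2 = {A1, A2, A6}.
Closure of {A1, A2, A6}: A1 → A5 applies, adding A5. So (A1, A2, A6)⁺ = {A1, A2, A5, A6}.
The closure contains neither all of Schema1 = {A1, A2, A4, A5, A6} nor all of Schema2 = {A1, A2, A3, A6, A7}, so the common attributes are not a superkey of either fragment. The join is lossy.

No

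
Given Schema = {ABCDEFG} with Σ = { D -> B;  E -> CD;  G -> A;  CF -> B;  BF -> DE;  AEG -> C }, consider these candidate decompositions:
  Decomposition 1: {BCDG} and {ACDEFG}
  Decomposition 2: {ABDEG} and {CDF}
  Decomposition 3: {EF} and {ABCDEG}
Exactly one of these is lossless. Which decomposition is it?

Decomposition 1: common = {CDG}, closure = {ABCDG} → lossless.
Decomposition 2: common = {D}, closure = {BD} → lossy.
Decomposition 3: common = {E}, closure = {BCDE} → lossy.

Decomposition 1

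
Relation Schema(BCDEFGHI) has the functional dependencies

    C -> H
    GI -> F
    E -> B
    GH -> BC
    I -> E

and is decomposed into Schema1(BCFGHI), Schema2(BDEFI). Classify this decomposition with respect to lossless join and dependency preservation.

lossy but dependency-preserving

Lossless test: (BFI)⁺ = {BEFI}, which is a superkey of neither fragment — lossy.
Dependency preservation: every FD's attributes lie within a single fragment, so each can be enforced locally — preserved.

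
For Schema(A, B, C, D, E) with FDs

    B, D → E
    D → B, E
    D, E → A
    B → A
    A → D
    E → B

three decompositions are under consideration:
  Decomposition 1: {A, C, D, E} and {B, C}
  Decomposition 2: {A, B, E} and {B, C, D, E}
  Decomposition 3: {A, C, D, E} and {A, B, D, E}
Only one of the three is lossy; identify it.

Decomposition 1: common = {C}, closure = {C} → lossy.
Decomposition 2: common = {B, E}, closure = {A, B, D, E} → lossless.
Decomposition 3: common = {A, D, E}, closure = {A, B, D, E} → lossless.

Decomposition 1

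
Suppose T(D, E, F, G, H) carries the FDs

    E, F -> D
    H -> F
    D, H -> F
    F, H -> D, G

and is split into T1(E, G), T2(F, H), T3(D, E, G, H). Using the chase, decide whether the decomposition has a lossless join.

Yes

Chase test. Columns are D, E, F, G, H; row i has aⱼ where attribute j ∈ Ti, else bᵢⱼ.
Initial tableau (one row per fragment):
  row 1: b11 a2 b13 a4 b15
  row 2: b21 b22 a3 b24 a5
  row 3: a1 a2 b33 a4 a5
Rows 2 and 3 agree on H; apply H→F and equate their F entries.
Rows 2 and 3 agree on F, H; apply F, H→D, G and equate their D, G entries.
Row 3 is now all distinguished symbols — the join is lossless.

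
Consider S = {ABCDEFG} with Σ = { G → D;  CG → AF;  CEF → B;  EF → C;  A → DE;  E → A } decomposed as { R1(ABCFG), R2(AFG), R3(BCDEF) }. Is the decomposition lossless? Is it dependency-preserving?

Lossless test (chase): Rows 1 and 2 agree on G; apply G→D and equate their D entries. Rows 1 and 2 agree on A; apply A→DE and equate their DE entries. Rows 1 and 2 agree on EF; apply EF→C and equate their C entries. Rows 1 and 2 agree on CEF; apply CEF→B and equate their B entries. No row becomes fully distinguished — the join is lossy.
Dependency preservation: the restricted closure of {G} across the fragments never reaches {D}, so G → D cannot be enforced without a join — not preserved.

lossy and not dependency-preserving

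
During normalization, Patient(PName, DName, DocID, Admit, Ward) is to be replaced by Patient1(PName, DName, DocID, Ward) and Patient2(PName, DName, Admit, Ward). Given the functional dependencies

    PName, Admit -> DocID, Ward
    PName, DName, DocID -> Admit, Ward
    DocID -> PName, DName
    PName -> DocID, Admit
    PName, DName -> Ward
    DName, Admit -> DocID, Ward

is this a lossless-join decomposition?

Yes

Common attributes: Patient1 ∩ Patient2 = {PName, DName, Ward}.
Closure of {PName, DName, Ward}: PName → DocID, Admit applies, adding DocID, Admit. So (PName, DName, Ward)⁺ = {PName, DName, DocID, Admit, Ward}.
This closure contains every attribute of Patient1, so Patient1 ∩ Patient2 → Patient1. The join is lossless.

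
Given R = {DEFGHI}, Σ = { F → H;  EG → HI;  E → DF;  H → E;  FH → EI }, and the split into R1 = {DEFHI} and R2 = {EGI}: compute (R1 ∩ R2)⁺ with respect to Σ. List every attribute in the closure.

DEFHI

R1 ∩ R2 = {EI}.
E → DF applies, adding DF
F → H applies, adding H
Closure: {DEFHI}.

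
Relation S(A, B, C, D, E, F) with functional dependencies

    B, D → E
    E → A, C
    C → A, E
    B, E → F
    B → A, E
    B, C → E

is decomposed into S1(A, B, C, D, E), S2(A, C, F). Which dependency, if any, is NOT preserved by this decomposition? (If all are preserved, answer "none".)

Check B, E → F: no single fragment contains all of {B, E, F}, and the restricted closure of {B, E} across the fragments never reaches {F}.
B, D → E is preserved.
E → A, C is preserved.
C → A, E is preserved.
B → A, E is preserved.
B, C → E is preserved.

B, E → F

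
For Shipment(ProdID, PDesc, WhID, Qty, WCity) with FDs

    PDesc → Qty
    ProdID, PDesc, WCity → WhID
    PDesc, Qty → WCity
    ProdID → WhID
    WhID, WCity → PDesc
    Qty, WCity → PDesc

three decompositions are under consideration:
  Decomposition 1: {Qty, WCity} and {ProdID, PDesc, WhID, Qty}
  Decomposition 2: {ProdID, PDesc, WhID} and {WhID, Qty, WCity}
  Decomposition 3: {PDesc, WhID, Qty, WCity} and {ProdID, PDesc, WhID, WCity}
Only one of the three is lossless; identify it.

Decomposition 3

Decomposition 1: common = {Qty}, closure = {Qty} → lossy.
Decomposition 2: common = {WhID}, closure = {WhID} → lossy.
Decomposition 3: common = {PDesc, WhID, WCity}, closure = {PDesc, WhID, Qty, WCity} → lossless.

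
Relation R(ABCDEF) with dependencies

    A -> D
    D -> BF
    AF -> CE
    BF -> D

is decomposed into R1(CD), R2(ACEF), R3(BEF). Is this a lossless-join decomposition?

No

Chase test. Columns are ABCDEF; row i has aⱼ where attribute j ∈ Ri, else bᵢⱼ.
Initial tableau (one row per fragment):
  row 1: b11 b12 a3 a4 b15 b16
  row 2: a1 b22 a3 b24 a5 a6
  row 3: b31 a2 b33 b34 a5 a6
No row becomes fully distinguished — the join is lossy.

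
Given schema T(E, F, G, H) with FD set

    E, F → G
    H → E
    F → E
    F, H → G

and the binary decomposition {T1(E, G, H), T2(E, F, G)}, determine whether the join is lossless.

Common attributes: T1 ∩ T2 = {E, G}.
No dependency enlarges {E, G}, so (E, G)⁺ = {E, G}.
The closure contains neither all of T1 = {E, G, H} nor all of T2 = {E, F, G}, so the common attributes are not a superkey of either fragment. The join is lossy.

No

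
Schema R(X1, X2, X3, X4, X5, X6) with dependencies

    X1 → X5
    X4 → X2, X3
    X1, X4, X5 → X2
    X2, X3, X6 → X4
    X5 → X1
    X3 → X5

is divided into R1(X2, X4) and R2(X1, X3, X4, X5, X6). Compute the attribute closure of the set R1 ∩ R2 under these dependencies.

R1 ∩ R2 = {X4}.
X4 → X2, X3 applies, adding X2, X3
X3 → X5 applies, adding X5
X5 → X1 applies, adding X1
Closure: {X1, X2, X3, X4, X5}.

X1, X2, X3, X4, X5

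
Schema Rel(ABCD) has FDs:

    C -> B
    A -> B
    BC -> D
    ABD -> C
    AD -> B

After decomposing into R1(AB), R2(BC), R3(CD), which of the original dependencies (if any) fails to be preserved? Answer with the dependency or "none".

ABD -> C

Check ABD → C: no single fragment contains all of {ABCD}, and the restricted closure of {ABD} across the fragments never reaches {C}.
C → B is preserved.
A → B is preserved.
BC → D is preserved.
AD → B is preserved.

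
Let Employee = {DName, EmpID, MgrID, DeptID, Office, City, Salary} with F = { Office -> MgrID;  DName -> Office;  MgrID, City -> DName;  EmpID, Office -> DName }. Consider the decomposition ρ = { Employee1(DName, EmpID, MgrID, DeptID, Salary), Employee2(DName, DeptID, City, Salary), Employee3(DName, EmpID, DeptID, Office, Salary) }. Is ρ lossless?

Chase test. Columns are DName, EmpID, MgrID, DeptID, Office, City, Salary; row i has aⱼ where attribute j ∈ Employeei, else bᵢⱼ.
Initial tableau (one row per fragment):
  row 1: a1 a2 a3 a4 b15 b16 a7
  row 2: a1 b22 b23 a4 b25 a6 a7
  row 3: a1 a2 b33 a4 a5 b36 a7
Rows 1 and 2 agree on DName; apply DName→Office and equate their Office entries.
Rows 1 and 3 agree on DName; apply DName→Office and equate their Office entries.
Rows 1 and 2 agree on Office; apply Office→MgrID and equate their MgrID entries.
Rows 1 and 3 agree on Office; apply Office→MgrID and equate their MgrID entries.
No row becomes fully distinguished — the join is lossy.

No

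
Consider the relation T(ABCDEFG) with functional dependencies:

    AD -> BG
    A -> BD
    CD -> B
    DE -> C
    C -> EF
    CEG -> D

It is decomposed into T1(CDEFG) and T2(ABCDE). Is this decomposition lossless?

Common attributes: T1 ∩ T2 = {CDE}.
Closure of {CDE}: CD → B applies, adding B; C → EF applies, adding F. So (CDE)⁺ = {BCDEF}.
The closure contains neither all of T1 = {CDEFG} nor all of T2 = {ABCDE}, so the common attributes are not a superkey of either fragment. The join is lossy.

No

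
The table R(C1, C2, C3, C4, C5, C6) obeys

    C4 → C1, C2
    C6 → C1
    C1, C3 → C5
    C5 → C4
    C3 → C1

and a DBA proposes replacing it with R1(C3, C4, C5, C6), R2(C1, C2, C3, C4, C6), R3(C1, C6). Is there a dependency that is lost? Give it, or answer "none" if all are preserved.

none

C4 → C1, C2 lies within R2.
C6 → C1 lies within R2.
C1, C3 → C5: restricted closure across fragments reaches C5.
C5 → C4 lies within R1.
C3 → C1 lies within R2.
Every dependency is enforceable on the fragments, so the decomposition is dependency-preserving.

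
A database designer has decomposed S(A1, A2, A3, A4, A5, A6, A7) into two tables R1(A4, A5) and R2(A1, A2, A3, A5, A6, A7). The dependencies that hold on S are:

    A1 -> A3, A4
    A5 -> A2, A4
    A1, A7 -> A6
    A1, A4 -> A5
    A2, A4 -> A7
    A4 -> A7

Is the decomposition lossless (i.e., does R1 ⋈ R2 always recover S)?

Yes

Common attributes: R1 ∩ R2 = {A5}.
Closure of {A5}: A5 → A2, A4 applies, adding A2, A4; A2, A4 → A7 applies, adding A7. So (A5)⁺ = {A2, A4, A5, A7}.
This closure contains every attribute of R1, so R1 ∩ R2 → R1. The join is lossless.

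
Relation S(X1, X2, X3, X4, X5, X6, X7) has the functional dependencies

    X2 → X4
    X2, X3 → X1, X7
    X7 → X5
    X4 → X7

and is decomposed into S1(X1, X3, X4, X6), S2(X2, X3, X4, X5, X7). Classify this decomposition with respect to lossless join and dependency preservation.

Lossless test: (X3, X4)⁺ = {X3, X4, X5, X7}, which is a superkey of neither fragment — lossy.
Dependency preservation: the restricted closure of {X2, X3} across the fragments never reaches {X1, X7}, so X2, X3 → X1, X7 cannot be enforced without a join — not preserved.

lossy and not dependency-preserving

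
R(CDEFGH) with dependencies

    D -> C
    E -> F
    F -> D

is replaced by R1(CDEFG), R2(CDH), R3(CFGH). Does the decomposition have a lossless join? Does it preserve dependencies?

lossy but dependency-preserving

Lossless test (chase): Rows 1 and 3 agree on F; apply F→D and equate their D entries. No row becomes fully distinguished — the join is lossy.
Dependency preservation: every FD's attributes lie within a single fragment, so each can be enforced locally — preserved.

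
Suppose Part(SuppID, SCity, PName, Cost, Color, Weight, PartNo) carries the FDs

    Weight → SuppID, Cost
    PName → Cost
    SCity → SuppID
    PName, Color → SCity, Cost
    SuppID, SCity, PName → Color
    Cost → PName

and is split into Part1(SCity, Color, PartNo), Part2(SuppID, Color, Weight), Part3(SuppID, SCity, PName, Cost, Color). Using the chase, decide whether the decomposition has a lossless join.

No

Chase test. Columns are SuppID, SCity, PName, Cost, Color, Weight, PartNo; row i has aⱼ where attribute j ∈ Parti, else bᵢⱼ.
Initial tableau (one row per fragment):
  row 1: b11 a2 b13 b14 a5 b16 a7
  row 2: a1 b22 b23 b24 a5 a6 b27
  row 3: a1 a2 a3 a4 a5 b36 b37
Rows 1 and 3 agree on SCity; apply SCity→SuppID and equate their SuppID entries.
No row becomes fully distinguished — the join is lossy.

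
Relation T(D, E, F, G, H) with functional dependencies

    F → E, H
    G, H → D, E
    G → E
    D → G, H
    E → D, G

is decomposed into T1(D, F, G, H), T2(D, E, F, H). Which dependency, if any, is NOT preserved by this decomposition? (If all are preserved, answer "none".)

none

F → E, H lies within T2.
G, H → D, E: restricted closure across fragments reaches D, E.
G → E: restricted closure across fragments reaches E.
D → G, H lies within T1.
E → D, G: restricted closure across fragments reaches D, G.
Every dependency is enforceable on the fragments, so the decomposition is dependency-preserving.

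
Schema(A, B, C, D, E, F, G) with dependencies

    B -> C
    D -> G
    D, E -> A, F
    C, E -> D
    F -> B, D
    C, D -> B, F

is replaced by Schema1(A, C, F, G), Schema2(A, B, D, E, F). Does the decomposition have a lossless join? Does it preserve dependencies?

Lossless test: (A, F)⁺ = {A, B, C, D, F, G}, which contains all of one fragment — lossless.
Dependency preservation: the restricted closure of {B} across the fragments never reaches {C}, so B → C cannot be enforced without a join — not preserved.

lossless but not dependency-preserving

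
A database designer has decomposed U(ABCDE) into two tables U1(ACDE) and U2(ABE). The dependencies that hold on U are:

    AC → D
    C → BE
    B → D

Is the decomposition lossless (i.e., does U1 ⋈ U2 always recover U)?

No

Common attributes: U1 ∩ U2 = {AE}.
No dependency enlarges {AE}, so (AE)⁺ = {AE}.
The closure contains neither all of U1 = {ACDE} nor all of U2 = {ABE}, so the common attributes are not a superkey of either fragment. The join is lossy.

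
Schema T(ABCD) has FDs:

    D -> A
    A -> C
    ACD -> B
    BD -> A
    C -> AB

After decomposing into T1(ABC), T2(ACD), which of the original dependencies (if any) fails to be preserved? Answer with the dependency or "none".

none

D → A lies within T2.
A → C lies within T1.
ACD → B: restricted closure across fragments reaches B.
BD → A: restricted closure across fragments reaches A.
C → AB lies within T1.
Every dependency is enforceable on the fragments, so the decomposition is dependency-preserving.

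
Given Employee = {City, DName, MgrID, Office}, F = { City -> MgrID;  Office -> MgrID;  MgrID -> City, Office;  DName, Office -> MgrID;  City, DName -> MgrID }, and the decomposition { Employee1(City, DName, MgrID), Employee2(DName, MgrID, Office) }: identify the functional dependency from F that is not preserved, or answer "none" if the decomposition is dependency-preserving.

none

City → MgrID lies within Employee1.
Office → MgrID lies within Employee2.
MgrID → City, Office: restricted closure across fragments reaches City, Office.
DName, Office → MgrID lies within Employee2.
City, DName → MgrID lies within Employee1.
Every dependency is enforceable on the fragments, so the decomposition is dependency-preserving.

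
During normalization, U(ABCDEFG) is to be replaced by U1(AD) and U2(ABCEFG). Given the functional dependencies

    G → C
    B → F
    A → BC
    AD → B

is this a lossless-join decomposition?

No

Common attributes: U1 ∩ U2 = {A}.
Closure of {A}: A → BC applies, adding BC; B → F applies, adding F. So (A)⁺ = {ABCF}.
The closure contains neither all of U1 = {AD} nor all of U2 = {ABCEFG}, so the common attributes are not a superkey of either fragment. The join is lossy.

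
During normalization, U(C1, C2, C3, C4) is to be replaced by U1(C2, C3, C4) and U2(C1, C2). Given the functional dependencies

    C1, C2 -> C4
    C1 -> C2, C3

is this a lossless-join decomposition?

No

Common attributes: U1 ∩ U2 = {C2}.
No dependency enlarges {C2}, so (C2)⁺ = {C2}.
The closure contains neither all of U1 = {C2, C3, C4} nor all of U2 = {C1, C2}, so the common attributes are not a superkey of either fragment. The join is lossy.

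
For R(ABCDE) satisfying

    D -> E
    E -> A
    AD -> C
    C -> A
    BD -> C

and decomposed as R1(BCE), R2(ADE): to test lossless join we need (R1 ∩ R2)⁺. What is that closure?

AE

R1 ∩ R2 = {E}.
E → A applies, adding A
Closure: {AE}.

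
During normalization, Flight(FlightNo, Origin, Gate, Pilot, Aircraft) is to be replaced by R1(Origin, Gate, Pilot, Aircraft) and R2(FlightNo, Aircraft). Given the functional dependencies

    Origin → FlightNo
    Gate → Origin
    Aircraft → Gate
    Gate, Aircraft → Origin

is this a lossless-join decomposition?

Common attributes: R1 ∩ R2 = {Aircraft}.
Closure of {Aircraft}: Aircraft → Gate applies, adding Gate; Gate, Aircraft → Origin applies, adding Origin; Origin → FlightNo applies, adding FlightNo. So (Aircraft)⁺ = {FlightNo, Origin, Gate, Aircraft}.
This closure contains every attribute of R2, so R1 ∩ R2 → R2. The join is lossless.

Yes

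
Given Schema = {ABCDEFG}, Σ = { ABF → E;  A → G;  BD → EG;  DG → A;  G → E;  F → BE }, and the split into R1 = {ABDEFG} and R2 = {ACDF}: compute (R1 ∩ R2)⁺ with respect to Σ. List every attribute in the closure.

R1 ∩ R2 = {ADF}.
A → G applies, adding G
G → E applies, adding E
F → BE applies, adding B
Closure: {ABDEFG}.

ABDEFG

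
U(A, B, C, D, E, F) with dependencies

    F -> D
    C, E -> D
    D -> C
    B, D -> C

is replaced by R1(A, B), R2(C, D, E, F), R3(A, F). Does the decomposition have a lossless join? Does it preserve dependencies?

Lossless test (chase): Rows 2 and 3 agree on F; apply F→D and equate their D entries. Rows 2 and 3 agree on D; apply D→C and equate their C entries. No row becomes fully distinguished — the join is lossy.
Dependency preservation: B, D → C is not contained in any single fragment, but the restricted closure of its left-hand side across the fragments still reaches the right-hand side; the remaining FDs each lie inside some fragment. All dependencies are preserved.

lossy but dependency-preserving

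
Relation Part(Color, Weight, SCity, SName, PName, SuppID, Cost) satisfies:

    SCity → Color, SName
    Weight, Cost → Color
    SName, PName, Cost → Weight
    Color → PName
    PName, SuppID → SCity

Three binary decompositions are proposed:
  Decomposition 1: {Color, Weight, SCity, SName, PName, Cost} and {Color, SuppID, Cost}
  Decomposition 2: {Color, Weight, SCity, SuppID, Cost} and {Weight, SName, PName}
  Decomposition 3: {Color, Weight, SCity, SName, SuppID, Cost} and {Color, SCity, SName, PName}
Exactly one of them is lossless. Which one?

Decomposition 1: common = {Color, Cost}, closure = {Color, PName, Cost} → lossy.
Decomposition 2: common = {Weight}, closure = {Weight} → lossy.
Decomposition 3: common = {Color, SCity, SName}, closure = {Color, SCity, SName, PName} → lossless.

Decomposition 3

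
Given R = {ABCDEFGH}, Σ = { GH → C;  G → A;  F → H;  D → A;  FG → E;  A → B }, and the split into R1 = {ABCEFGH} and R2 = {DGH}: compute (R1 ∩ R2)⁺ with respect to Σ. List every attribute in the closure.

R1 ∩ R2 = {GH}.
GH → C applies, adding C
G → A applies, adding A
A → B applies, adding B
Closure: {ABCGH}.

ABCGH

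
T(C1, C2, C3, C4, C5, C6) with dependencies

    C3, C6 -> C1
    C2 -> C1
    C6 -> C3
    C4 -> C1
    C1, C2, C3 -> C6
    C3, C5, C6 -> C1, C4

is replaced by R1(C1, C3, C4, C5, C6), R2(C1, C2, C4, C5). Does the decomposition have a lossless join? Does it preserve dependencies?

lossy and not dependency-preserving

Lossless test: (C1, C4, C5)⁺ = {C1, C4, C5}, which is a superkey of neither fragment — lossy.
Dependency preservation: the restricted closure of {C1, C2, C3} across the fragments never reaches {C6}, so C1, C2, C3 → C6 cannot be enforced without a join — not preserved.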